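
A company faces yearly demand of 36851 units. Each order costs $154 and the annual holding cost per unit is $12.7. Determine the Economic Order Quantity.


Formula: EOQ = sqrt(2 * D * S / H)
Numerator: 2 * 36851 * 154 = 11350108
2DS/H = 11350108 / 12.7 = 893709.3
EOQ = sqrt(893709.3) = 945.4 units

945.4 units


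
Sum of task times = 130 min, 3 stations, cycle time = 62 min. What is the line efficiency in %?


Formula: Efficiency = Sum of Task Times / (N_stations * CT) * 100
Total station capacity = 3 stations * 62 min = 186 min
Efficiency = 130 / 186 * 100 = 69.9%

69.9%


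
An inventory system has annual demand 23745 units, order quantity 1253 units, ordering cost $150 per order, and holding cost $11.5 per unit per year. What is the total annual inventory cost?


TC = 23745/1253 * 150 + 1253/2 * 11.5

$10047.33


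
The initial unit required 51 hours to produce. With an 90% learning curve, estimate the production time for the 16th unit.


Formula: T_n = T_1 * (learning_rate)^(log2(n)) where learning_rate = rate/100
Doublings = log2(16) = 4
T_n = 51 * 0.9^4
T_n = 51 * 0.6561 = 33.5 hours

33.5 hours


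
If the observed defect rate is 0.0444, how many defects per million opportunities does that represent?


DPMO = defect_rate * 1000000 = 0.0444 * 1000000

44400


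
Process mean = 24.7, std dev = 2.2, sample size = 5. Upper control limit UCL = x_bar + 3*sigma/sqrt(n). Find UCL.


UCL = 24.7 + 3 * 2.2 / sqrt(5)

27.65


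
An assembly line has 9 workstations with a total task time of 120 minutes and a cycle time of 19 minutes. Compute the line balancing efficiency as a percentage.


Formula: Efficiency = Sum of Task Times / (N_stations * CT) * 100
Total station capacity = 9 stations * 19 min = 171 min
Efficiency = 120 / 171 * 100 = 70.2%

70.2%


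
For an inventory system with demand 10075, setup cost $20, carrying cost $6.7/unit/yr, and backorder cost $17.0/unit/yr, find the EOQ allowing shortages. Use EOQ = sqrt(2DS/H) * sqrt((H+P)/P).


Formula: EOQ* = sqrt(2DS/H) * sqrt((H+P)/P)
Base EOQ = sqrt(2*10075*20/6.7) = 245.25 units
Correction = sqrt((6.7+17.0)/17.0) = 1.18073
EOQ* = 245.25 * 1.18073 = 289.6 units

289.6 units


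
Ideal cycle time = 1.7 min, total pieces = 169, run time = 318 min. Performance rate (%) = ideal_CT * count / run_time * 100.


Formula: Performance = (Ideal CT * Total Count) / Run Time * 100
Ideal output time = 1.7 * 169 = 287.3 min
Performance = 287.3 / 318 * 100 = 90.3%

90.3%


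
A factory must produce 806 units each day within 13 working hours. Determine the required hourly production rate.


Formula: Production Rate = Daily Demand / Available Hours
Rate = 806 units/day / 13 hours/day
Rate = 62.0 units/hour

62.0 units/hour


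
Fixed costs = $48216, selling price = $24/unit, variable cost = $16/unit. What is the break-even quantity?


Formula: BEQ = Fixed Costs / (Price - Variable Cost)
Contribution margin = $24 - $16 = $8/unit
BEQ = ceil($48216 / $8/unit) = ceil(6027.0) = 6027 units

6027 units


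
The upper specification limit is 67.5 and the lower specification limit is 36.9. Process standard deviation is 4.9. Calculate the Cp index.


Cp = (67.5 - 36.9) / (6 * 4.9)

1.04


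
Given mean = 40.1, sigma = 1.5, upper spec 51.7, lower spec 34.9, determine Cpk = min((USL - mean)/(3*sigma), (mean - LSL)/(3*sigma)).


Cpu = (51.7 - 40.1) / (3 * 1.5) = 2.58
Cpl = (40.1 - 34.9) / (3 * 1.5) = 1.16
Cpk = min(2.58, 1.16) = 1.16

1.16


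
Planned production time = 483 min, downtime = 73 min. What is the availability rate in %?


Formula: Availability = (Planned Time - Downtime) / Planned Time * 100
Uptime = 483 - 73 = 410 min
Availability = 410 / 483 * 100 = 84.9%

84.9%


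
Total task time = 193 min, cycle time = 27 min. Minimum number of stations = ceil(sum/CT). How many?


Formula: N_min = ceil(Sum of Task Times / Cycle Time)
N_min = ceil(193 min / 27 min) = ceil(7.1481)
N_min = 8 stations

8


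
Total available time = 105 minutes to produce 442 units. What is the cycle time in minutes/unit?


Formula: CT = Available Time / Number of Units
CT = 105 min / 442 units
CT = 0.24 min/unit

0.24 min/unit


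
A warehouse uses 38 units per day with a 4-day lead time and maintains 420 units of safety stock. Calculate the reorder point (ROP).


Formula: ROP = (Daily Demand * Lead Time) + Safety Stock
Demand during lead time = 38 * 4 = 152 units
ROP = 152 + 420 = 572 units

572 units


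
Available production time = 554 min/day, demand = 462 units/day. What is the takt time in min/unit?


Formula: Takt Time = Available Production Time / Customer Demand
Takt = 554 min/day / 462 units/day
Takt = 1.2 min/unit

1.2 min/unit


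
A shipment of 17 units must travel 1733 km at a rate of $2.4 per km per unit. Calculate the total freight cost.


TC = dist * cost * units = 1733 * 2.4 * 17 = $70706.40

$70706.40


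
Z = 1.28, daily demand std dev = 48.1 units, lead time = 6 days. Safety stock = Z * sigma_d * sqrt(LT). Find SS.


Formula: SS = z * sigma_d * sqrt(LT)
sqrt(LT) = sqrt(6) = 2.4495
SS = 1.28 * 48.1 * 2.4495
SS = 150.8 units

150.8 units


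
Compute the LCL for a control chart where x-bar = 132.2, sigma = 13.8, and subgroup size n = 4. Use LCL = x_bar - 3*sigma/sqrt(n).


LCL = 132.2 - 3 * 13.8 / sqrt(4)

111.5


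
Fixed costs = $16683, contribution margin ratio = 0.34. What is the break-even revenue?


Formula: BER = Fixed Costs / Contribution Margin Ratio
BER = $16683 / 0.34
BER = $49067.65 (to the nearest cent)

$49067.65


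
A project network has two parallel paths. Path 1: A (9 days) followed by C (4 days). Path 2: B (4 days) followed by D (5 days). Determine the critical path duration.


Path 1 = 9 + 4 = 13 days
Path 2 = 4 + 5 = 9 days
Duration = max(13, 9) = 13 days

13 days


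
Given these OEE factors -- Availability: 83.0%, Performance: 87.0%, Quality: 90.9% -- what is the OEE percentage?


Formula: OEE = Availability * Performance * Quality / 10000
A * P = 83.0% * 87.0% / 100 = 72.21%
OEE = 72.21% * 90.9% / 100 = 65.6%

65.6%


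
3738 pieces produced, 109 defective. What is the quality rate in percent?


Formula: Quality Rate = Good Pieces / Total Pieces * 100
Good pieces = 3738 - 109 = 3629
QR = 3629 / 3738 * 100 = 97.1%

97.1%


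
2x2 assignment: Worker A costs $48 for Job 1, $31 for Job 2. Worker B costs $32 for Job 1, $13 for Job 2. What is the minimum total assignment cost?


Option 1: A->1 + B->2 = $48 + $13 = $61
Option 2: A->2 + B->1 = $31 + $32 = $63
Min cost = min($61, $63) = $61

$61


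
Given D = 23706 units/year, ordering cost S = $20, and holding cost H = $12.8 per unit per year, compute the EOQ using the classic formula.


Formula: EOQ = sqrt(2 * D * S / H)
Numerator: 2 * 23706 * 20 = 948240
2DS/H = 948240 / 12.8 = 74081.3
EOQ = sqrt(74081.3) = 272.2 units

272.2 units


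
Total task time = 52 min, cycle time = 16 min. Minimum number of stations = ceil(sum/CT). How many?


Formula: N_min = ceil(Sum of Task Times / Cycle Time)
N_min = ceil(52 min / 16 min) = ceil(3.25)
N_min = 4 stations

4


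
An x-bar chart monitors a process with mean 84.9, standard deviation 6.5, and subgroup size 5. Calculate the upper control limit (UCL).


UCL = 84.9 + 3 * 6.5 / sqrt(5)

93.62


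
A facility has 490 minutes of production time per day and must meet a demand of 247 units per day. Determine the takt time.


Formula: Takt Time = Available Production Time / Customer Demand
Takt = 490 min/day / 247 units/day
Takt = 1.98 min/unit

1.98 min/unit


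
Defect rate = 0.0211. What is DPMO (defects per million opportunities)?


DPMO = defect_rate * 1000000 = 0.0211 * 1000000

21100


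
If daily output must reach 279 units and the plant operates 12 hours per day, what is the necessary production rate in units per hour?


Formula: Production Rate = Daily Demand / Available Hours
Rate = 279 units/day / 12 hours/day
Rate = 23.3 units/hour

23.3 units/hour


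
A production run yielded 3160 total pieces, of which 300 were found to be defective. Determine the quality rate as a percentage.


Formula: Quality Rate = Good Pieces / Total Pieces * 100
Good pieces = 3160 - 300 = 2860
QR = 2860 / 3160 * 100 = 90.5%

90.5%


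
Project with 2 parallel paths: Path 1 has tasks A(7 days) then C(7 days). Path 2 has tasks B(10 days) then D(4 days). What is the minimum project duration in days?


Path 1 = 7 + 7 = 14 days
Path 2 = 10 + 4 = 14 days
Duration = max(14, 14) = 14 days

14 days


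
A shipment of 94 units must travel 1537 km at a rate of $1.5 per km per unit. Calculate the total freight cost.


TC = dist * cost * units = 1537 * 1.5 * 94 = $216717.00

$216717.00


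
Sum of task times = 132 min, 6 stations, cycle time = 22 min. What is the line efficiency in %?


Formula: Efficiency = Sum of Task Times / (N_stations * CT) * 100
Total station capacity = 6 stations * 22 min = 132 min
Efficiency = 132 / 132 * 100 = 100.0%

100.0%


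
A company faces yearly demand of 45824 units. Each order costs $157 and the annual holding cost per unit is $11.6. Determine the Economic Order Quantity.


Formula: EOQ = sqrt(2 * D * S / H)
Numerator: 2 * 45824 * 157 = 14388736
2DS/H = 14388736 / 11.6 = 1240408.3
EOQ = sqrt(1240408.3) = 1113.7 units

1113.7 units


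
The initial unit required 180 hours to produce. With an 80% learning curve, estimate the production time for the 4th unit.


Formula: T_n = T_1 * (learning_rate)^(log2(n)) where learning_rate = rate/100
Doublings = log2(4) = 2
T_n = 180 * 0.8^2
T_n = 180 * 0.64 = 115.2 hours

115.2 hours


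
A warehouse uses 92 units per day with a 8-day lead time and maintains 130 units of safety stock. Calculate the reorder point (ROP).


Formula: ROP = (Daily Demand * Lead Time) + Safety Stock
Demand during lead time = 92 * 8 = 736 units
ROP = 736 + 130 = 866 units

866 units


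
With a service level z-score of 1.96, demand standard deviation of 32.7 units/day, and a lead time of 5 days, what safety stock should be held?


Formula: SS = z * sigma_d * sqrt(LT)
sqrt(LT) = sqrt(5) = 2.2361
SS = 1.96 * 32.7 * 2.2361
SS = 143.3 units

143.3 units


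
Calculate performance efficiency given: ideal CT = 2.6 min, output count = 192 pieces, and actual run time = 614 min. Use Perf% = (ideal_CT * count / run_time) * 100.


Formula: Performance = (Ideal CT * Total Count) / Run Time * 100
Ideal output time = 2.6 * 192 = 499.2 min
Performance = 499.2 / 614 * 100 = 81.3%

81.3%


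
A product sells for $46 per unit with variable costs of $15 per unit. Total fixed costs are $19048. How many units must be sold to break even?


Formula: BEQ = Fixed Costs / (Price - Variable Cost)
Contribution margin = $46 - $15 = $31/unit
BEQ = ceil($19048 / $31/unit) = ceil(614.45) = 615 units

615 units


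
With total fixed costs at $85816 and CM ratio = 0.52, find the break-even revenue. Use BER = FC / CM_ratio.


Formula: BER = Fixed Costs / Contribution Margin Ratio
BER = $85816 / 0.52
BER = $165030.77 (to the nearest cent)

$165030.77


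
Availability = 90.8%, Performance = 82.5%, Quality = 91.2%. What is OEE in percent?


Formula: OEE = Availability * Performance * Quality / 10000
A * P = 90.8% * 82.5% / 100 = 74.91%
OEE = 74.91% * 91.2% / 100 = 68.3%

68.3%


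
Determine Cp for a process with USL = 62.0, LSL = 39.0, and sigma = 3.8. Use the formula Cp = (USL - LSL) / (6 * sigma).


Cp = (62.0 - 39.0) / (6 * 3.8)

1.01


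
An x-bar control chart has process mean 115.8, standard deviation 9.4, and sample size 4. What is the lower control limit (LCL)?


LCL = 115.8 - 3 * 9.4 / sqrt(4)

101.7


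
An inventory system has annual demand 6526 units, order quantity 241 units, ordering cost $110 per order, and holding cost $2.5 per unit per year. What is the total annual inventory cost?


TC = 6526/241 * 110 + 241/2 * 2.5

$3279.92


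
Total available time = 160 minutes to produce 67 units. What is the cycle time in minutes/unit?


Formula: CT = Available Time / Number of Units
CT = 160 min / 67 units
CT = 2.39 min/unit

2.39 min/unit


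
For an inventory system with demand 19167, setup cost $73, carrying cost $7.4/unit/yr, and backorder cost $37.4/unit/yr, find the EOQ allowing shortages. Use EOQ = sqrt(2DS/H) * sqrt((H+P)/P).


Formula: EOQ* = sqrt(2DS/H) * sqrt((H+P)/P)
Base EOQ = sqrt(2*19167*73/7.4) = 614.95 units
Correction = sqrt((7.4+37.4)/37.4) = 1.09447
EOQ* = 614.95 * 1.09447 = 673.0 units

673.0 units


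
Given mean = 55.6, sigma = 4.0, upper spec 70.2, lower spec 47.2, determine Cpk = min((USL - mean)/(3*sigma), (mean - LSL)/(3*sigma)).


Cpu = (70.2 - 55.6) / (3 * 4.0) = 1.22
Cpl = (55.6 - 47.2) / (3 * 4.0) = 0.7
Cpk = min(1.22, 0.7) = 0.7

0.7


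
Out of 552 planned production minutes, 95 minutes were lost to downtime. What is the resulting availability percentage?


Formula: Availability = (Planned Time - Downtime) / Planned Time * 100
Uptime = 552 - 95 = 457 min
Availability = 457 / 552 * 100 = 82.8%

82.8%


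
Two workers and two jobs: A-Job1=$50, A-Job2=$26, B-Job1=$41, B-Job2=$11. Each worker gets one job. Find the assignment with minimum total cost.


Option 1: A->1 + B->2 = $50 + $11 = $61
Option 2: A->2 + B->1 = $26 + $41 = $67
Min cost = min($61, $67) = $61

$61


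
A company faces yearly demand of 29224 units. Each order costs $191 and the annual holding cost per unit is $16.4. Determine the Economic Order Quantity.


Formula: EOQ = sqrt(2 * D * S / H)
Numerator: 2 * 29224 * 191 = 11163568
2DS/H = 11163568 / 16.4 = 680705.4
EOQ = sqrt(680705.4) = 825.0 units

825.0 units


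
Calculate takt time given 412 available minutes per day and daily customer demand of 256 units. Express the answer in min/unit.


Formula: Takt Time = Available Production Time / Customer Demand
Takt = 412 min/day / 256 units/day
Takt = 1.61 min/unit

1.61 min/unit


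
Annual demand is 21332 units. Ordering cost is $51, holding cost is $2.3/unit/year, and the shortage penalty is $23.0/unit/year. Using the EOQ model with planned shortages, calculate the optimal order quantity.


Formula: EOQ* = sqrt(2DS/H) * sqrt((H+P)/P)
Base EOQ = sqrt(2*21332*51/2.3) = 972.64 units
Correction = sqrt((2.3+23.0)/23.0) = 1.04881
EOQ* = 972.64 * 1.04881 = 1020.1 units

1020.1 units


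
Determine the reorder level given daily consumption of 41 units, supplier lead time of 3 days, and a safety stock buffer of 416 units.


Formula: ROP = (Daily Demand * Lead Time) + Safety Stock
Demand during lead time = 41 * 3 = 123 units
ROP = 123 + 416 = 539 units

539 units


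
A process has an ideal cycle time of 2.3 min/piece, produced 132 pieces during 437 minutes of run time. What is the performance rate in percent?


Formula: Performance = (Ideal CT * Total Count) / Run Time * 100
Ideal output time = 2.3 * 132 = 303.6 min
Performance = 303.6 / 437 * 100 = 69.5%

69.5%


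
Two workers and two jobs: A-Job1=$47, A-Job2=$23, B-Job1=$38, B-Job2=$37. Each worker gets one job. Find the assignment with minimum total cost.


Option 1: A->1 + B->2 = $47 + $37 = $84
Option 2: A->2 + B->1 = $23 + $38 = $61
Min cost = min($84, $61) = $61

$61


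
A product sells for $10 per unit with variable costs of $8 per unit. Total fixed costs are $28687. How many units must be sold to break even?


Formula: BEQ = Fixed Costs / (Price - Variable Cost)
Contribution margin = $10 - $8 = $2/unit
BEQ = ceil($28687 / $2/unit) = ceil(14343.5) = 14344 units

14344 units


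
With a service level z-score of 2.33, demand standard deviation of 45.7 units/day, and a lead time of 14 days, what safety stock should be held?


Formula: SS = z * sigma_d * sqrt(LT)
sqrt(LT) = sqrt(14) = 3.7417
SS = 2.33 * 45.7 * 3.7417
SS = 398.4 units

398.4 units


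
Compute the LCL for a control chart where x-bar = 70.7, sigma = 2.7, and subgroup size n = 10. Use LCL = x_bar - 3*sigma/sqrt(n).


LCL = 70.7 - 3 * 2.7 / sqrt(10)

68.14


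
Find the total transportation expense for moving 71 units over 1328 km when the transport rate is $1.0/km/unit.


TC = dist * cost * units = 1328 * 1.0 * 71 = $94288.00

$94288.00


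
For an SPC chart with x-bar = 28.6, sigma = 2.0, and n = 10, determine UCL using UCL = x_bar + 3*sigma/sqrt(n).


UCL = 28.6 + 3 * 2.0 / sqrt(10)

30.5


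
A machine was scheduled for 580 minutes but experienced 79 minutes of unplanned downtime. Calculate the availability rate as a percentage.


Formula: Availability = (Planned Time - Downtime) / Planned Time * 100
Uptime = 580 - 79 = 501 min
Availability = 501 / 580 * 100 = 86.4%

86.4%


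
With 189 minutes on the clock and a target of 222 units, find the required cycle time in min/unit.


Formula: CT = Available Time / Number of Units
CT = 189 min / 222 units
CT = 0.85 min/unit

0.85 min/unit


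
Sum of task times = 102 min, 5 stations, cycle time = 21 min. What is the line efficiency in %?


Formula: Efficiency = Sum of Task Times / (N_stations * CT) * 100
Total station capacity = 5 stations * 21 min = 105 min
Efficiency = 102 / 105 * 100 = 97.1%

97.1%


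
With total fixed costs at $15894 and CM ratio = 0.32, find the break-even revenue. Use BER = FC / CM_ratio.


Formula: BER = Fixed Costs / Contribution Margin Ratio
BER = $15894 / 0.32
BER = $49668.75 (to the nearest cent)

$49668.75


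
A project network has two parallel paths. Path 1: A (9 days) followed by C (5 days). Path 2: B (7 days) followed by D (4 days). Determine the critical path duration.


Path 1 = 9 + 5 = 14 days
Path 2 = 7 + 4 = 11 days
Duration = max(14, 11) = 14 days

14 days


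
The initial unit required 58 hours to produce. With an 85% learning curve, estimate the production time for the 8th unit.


Formula: T_n = T_1 * (learning_rate)^(log2(n)) where learning_rate = rate/100
Doublings = log2(8) = 3
T_n = 58 * 0.85^3
T_n = 58 * 0.6141 = 35.6 hours

35.6 hours


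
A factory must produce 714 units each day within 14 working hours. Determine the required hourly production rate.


Formula: Production Rate = Daily Demand / Available Hours
Rate = 714 units/day / 14 hours/day
Rate = 51.0 units/hour

51.0 units/hour


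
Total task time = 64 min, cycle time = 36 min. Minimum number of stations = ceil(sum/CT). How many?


Formula: N_min = ceil(Sum of Task Times / Cycle Time)
N_min = ceil(64 min / 36 min) = ceil(1.7778)
N_min = 2 stations

2


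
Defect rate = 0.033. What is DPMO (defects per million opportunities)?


DPMO = defect_rate * 1000000 = 0.033 * 1000000

33000


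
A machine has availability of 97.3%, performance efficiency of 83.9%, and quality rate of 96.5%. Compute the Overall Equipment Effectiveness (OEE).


Formula: OEE = Availability * Performance * Quality / 10000
A * P = 97.3% * 83.9% / 100 = 81.63%
OEE = 81.63% * 96.5% / 100 = 78.8%

78.8%


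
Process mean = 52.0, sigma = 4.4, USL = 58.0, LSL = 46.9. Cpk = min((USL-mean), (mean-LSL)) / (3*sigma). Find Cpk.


Cpu = (58.0 - 52.0) / (3 * 4.4) = 0.45
Cpl = (52.0 - 46.9) / (3 * 4.4) = 0.39
Cpk = min(0.45, 0.39) = 0.39

0.39


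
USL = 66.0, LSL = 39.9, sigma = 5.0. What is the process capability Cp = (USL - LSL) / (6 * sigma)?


Cp = (66.0 - 39.9) / (6 * 5.0)

0.87


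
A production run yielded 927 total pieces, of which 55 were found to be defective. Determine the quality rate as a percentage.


Formula: Quality Rate = Good Pieces / Total Pieces * 100
Good pieces = 927 - 55 = 872
QR = 872 / 927 * 100 = 94.1%

94.1%


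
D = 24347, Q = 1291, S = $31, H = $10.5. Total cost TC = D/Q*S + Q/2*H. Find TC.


TC = 24347/1291 * 31 + 1291/2 * 10.5

$7362.38


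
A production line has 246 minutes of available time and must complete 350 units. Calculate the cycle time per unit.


Formula: CT = Available Time / Number of Units
CT = 246 min / 350 units
CT = 0.7 min/unit

0.7 min/unit


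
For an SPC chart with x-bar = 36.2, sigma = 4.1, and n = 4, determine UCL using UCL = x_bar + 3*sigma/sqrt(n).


UCL = 36.2 + 3 * 4.1 / sqrt(4)

42.35


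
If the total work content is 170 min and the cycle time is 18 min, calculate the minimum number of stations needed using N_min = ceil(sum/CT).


Formula: N_min = ceil(Sum of Task Times / Cycle Time)
N_min = ceil(170 min / 18 min) = ceil(9.4444)
N_min = 10 stations

10


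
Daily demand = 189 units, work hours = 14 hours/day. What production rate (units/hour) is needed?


Formula: Production Rate = Daily Demand / Available Hours
Rate = 189 units/day / 14 hours/day
Rate = 13.5 units/hour

13.5 units/hour


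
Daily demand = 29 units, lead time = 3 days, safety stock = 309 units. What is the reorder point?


Formula: ROP = (Daily Demand * Lead Time) + Safety Stock
Demand during lead time = 29 * 3 = 87 units
ROP = 87 + 309 = 396 units

396 units


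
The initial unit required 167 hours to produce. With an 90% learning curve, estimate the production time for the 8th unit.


Formula: T_n = T_1 * (learning_rate)^(log2(n)) where learning_rate = rate/100
Doublings = log2(8) = 3
T_n = 167 * 0.9^3
T_n = 167 * 0.729 = 121.7 hours

121.7 hours


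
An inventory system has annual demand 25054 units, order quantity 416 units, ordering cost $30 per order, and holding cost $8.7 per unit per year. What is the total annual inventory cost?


TC = 25054/416 * 30 + 416/2 * 8.7

$3616.38


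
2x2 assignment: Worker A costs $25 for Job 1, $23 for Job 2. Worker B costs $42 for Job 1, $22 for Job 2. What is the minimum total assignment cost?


Option 1: A->1 + B->2 = $25 + $22 = $47
Option 2: A->2 + B->1 = $23 + $42 = $65
Min cost = min($47, $65) = $47

$47


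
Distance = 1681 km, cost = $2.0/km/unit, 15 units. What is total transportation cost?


TC = dist * cost * units = 1681 * 2.0 * 15 = $50430.00

$50430.00


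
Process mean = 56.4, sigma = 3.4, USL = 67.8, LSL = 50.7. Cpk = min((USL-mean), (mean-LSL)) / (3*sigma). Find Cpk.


Cpu = (67.8 - 56.4) / (3 * 3.4) = 1.12
Cpl = (56.4 - 50.7) / (3 * 3.4) = 0.56
Cpk = min(1.12, 0.56) = 0.56

0.56


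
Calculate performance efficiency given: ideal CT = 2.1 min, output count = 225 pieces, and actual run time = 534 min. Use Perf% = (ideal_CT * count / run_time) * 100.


Formula: Performance = (Ideal CT * Total Count) / Run Time * 100
Ideal output time = 2.1 * 225 = 472.5 min
Performance = 472.5 / 534 * 100 = 88.5%

88.5%


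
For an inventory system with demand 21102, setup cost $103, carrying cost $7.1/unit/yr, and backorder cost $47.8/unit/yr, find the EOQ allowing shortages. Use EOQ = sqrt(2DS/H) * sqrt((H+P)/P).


Formula: EOQ* = sqrt(2DS/H) * sqrt((H+P)/P)
Base EOQ = sqrt(2*21102*103/7.1) = 782.47 units
Correction = sqrt((7.1+47.8)/47.8) = 1.0717
EOQ* = 782.47 * 1.0717 = 838.6 units

838.6 units


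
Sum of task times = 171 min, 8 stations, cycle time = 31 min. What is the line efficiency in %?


Formula: Efficiency = Sum of Task Times / (N_stations * CT) * 100
Total station capacity = 8 stations * 31 min = 248 min
Efficiency = 171 / 248 * 100 = 69.0%

69.0%


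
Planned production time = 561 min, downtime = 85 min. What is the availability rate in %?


Formula: Availability = (Planned Time - Downtime) / Planned Time * 100
Uptime = 561 - 85 = 476 min
Availability = 476 / 561 * 100 = 84.8%

84.8%


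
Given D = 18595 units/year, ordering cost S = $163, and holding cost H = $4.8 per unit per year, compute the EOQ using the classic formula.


Formula: EOQ = sqrt(2 * D * S / H)
Numerator: 2 * 18595 * 163 = 6061970
2DS/H = 6061970 / 4.8 = 1262910.4
EOQ = sqrt(1262910.4) = 1123.8 units

1123.8 units


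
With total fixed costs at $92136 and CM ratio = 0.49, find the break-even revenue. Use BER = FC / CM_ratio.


Formula: BER = Fixed Costs / Contribution Margin Ratio
BER = $92136 / 0.49
BER = $188032.65 (to the nearest cent)

$188032.65


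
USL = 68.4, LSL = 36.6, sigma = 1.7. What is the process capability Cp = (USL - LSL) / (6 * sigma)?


Cp = (68.4 - 36.6) / (6 * 1.7)

3.12


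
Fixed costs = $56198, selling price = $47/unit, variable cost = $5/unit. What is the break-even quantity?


Formula: BEQ = Fixed Costs / (Price - Variable Cost)
Contribution margin = $47 - $5 = $42/unit
BEQ = ceil($56198 / $42/unit) = ceil(1338.05) = 1339 units

1339 units


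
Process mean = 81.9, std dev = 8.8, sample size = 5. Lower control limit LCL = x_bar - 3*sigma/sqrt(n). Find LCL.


LCL = 81.9 - 3 * 8.8 / sqrt(5)

70.09


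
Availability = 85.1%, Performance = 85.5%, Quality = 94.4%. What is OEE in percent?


Formula: OEE = Availability * Performance * Quality / 10000
A * P = 85.1% * 85.5% / 100 = 72.76%
OEE = 72.76% * 94.4% / 100 = 68.7%

68.7%


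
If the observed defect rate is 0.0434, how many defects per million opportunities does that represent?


DPMO = defect_rate * 1000000 = 0.0434 * 1000000

43400


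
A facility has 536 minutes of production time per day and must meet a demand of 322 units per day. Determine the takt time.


Formula: Takt Time = Available Production Time / Customer Demand
Takt = 536 min/day / 322 units/day
Takt = 1.66 min/unit

1.66 min/unit


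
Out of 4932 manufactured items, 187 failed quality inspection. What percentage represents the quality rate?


Formula: Quality Rate = Good Pieces / Total Pieces * 100
Good pieces = 4932 - 187 = 4745
QR = 4745 / 4932 * 100 = 96.2%

96.2%


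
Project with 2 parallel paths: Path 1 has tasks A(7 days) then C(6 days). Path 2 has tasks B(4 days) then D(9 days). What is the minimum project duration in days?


Path 1 = 7 + 6 = 13 days
Path 2 = 4 + 9 = 13 days
Duration = max(13, 13) = 13 days

13 days


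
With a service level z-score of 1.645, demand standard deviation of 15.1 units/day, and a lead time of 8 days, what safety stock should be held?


Formula: SS = z * sigma_d * sqrt(LT)
sqrt(LT) = sqrt(8) = 2.8284
SS = 1.645 * 15.1 * 2.8284
SS = 70.3 units

70.3 units


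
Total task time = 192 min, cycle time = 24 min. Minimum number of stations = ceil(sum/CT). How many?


Formula: N_min = ceil(Sum of Task Times / Cycle Time)
N_min = ceil(192 min / 24 min) = ceil(8.0)
N_min = 8 stations

8


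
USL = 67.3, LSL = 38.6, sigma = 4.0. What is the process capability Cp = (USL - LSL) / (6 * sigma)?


Cp = (67.3 - 38.6) / (6 * 4.0)

1.2


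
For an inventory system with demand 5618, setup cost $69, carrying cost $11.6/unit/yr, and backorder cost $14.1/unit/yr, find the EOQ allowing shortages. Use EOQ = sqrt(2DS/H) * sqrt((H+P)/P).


Formula: EOQ* = sqrt(2DS/H) * sqrt((H+P)/P)
Base EOQ = sqrt(2*5618*69/11.6) = 258.52 units
Correction = sqrt((11.6+14.1)/14.1) = 1.35007
EOQ* = 258.52 * 1.35007 = 349.0 units

349.0 units


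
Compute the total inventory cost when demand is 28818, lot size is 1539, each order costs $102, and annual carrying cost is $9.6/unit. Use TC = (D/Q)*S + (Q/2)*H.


TC = 28818/1539 * 102 + 1539/2 * 9.6

$9297.16


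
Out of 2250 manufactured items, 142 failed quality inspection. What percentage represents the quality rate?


Formula: Quality Rate = Good Pieces / Total Pieces * 100
Good pieces = 2250 - 142 = 2108
QR = 2108 / 2250 * 100 = 93.7%

93.7%


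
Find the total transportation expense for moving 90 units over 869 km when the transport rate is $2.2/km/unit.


TC = dist * cost * units = 869 * 2.2 * 90 = $172062.00

$172062.00


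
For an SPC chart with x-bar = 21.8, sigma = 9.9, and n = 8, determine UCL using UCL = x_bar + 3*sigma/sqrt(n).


UCL = 21.8 + 3 * 9.9 / sqrt(8)

32.3


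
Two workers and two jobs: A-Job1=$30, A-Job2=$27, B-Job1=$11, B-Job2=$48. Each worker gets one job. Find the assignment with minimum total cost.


Option 1: A->1 + B->2 = $30 + $48 = $78
Option 2: A->2 + B->1 = $27 + $11 = $38
Min cost = min($78, $38) = $38

$38


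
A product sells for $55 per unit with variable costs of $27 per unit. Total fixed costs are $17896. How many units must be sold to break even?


Formula: BEQ = Fixed Costs / (Price - Variable Cost)
Contribution margin = $55 - $27 = $28/unit
BEQ = ceil($17896 / $28/unit) = ceil(639.14) = 640 units

640 units


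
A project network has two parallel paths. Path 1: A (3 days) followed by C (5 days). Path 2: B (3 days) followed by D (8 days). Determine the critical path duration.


Path 1 = 3 + 5 = 8 days
Path 2 = 3 + 8 = 11 days
Duration = max(8, 11) = 11 days

11 days


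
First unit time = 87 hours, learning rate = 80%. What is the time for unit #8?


Formula: T_n = T_1 * (learning_rate)^(log2(n)) where learning_rate = rate/100
Doublings = log2(8) = 3
T_n = 87 * 0.8^3
T_n = 87 * 0.512 = 44.5 hours

44.5 hours


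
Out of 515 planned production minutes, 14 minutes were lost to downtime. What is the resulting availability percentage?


Formula: Availability = (Planned Time - Downtime) / Planned Time * 100
Uptime = 515 - 14 = 501 min
Availability = 501 / 515 * 100 = 97.3%

97.3%


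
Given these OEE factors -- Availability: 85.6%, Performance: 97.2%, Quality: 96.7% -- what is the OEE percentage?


Formula: OEE = Availability * Performance * Quality / 10000
A * P = 85.6% * 97.2% / 100 = 83.2%
OEE = 83.2% * 96.7% / 100 = 80.5%

80.5%


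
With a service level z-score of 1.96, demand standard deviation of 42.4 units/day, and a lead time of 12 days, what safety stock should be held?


Formula: SS = z * sigma_d * sqrt(LT)
sqrt(LT) = sqrt(12) = 3.4641
SS = 1.96 * 42.4 * 3.4641
SS = 287.9 units

287.9 units


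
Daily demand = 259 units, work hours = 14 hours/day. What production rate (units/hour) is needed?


Formula: Production Rate = Daily Demand / Available Hours
Rate = 259 units/day / 14 hours/day
Rate = 18.5 units/hour

18.5 units/hour


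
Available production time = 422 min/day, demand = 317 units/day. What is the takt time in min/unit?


Formula: Takt Time = Available Production Time / Customer Demand
Takt = 422 min/day / 317 units/day
Takt = 1.33 min/unit

1.33 min/unit


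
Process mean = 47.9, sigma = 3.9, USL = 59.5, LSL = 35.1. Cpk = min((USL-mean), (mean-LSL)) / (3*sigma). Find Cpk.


Cpu = (59.5 - 47.9) / (3 * 3.9) = 0.99
Cpl = (47.9 - 35.1) / (3 * 3.9) = 1.09
Cpk = min(0.99, 1.09) = 0.99

0.99


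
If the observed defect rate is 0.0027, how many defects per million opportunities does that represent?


DPMO = defect_rate * 1000000 = 0.0027 * 1000000

2700


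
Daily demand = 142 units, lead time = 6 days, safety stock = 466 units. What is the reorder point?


Formula: ROP = (Daily Demand * Lead Time) + Safety Stock
Demand during lead time = 142 * 6 = 852 units
ROP = 852 + 466 = 1318 units

1318 units


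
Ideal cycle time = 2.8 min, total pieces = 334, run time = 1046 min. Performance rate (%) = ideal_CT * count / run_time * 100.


Formula: Performance = (Ideal CT * Total Count) / Run Time * 100
Ideal output time = 2.8 * 334 = 935.2 min
Performance = 935.2 / 1046 * 100 = 89.4%

89.4%


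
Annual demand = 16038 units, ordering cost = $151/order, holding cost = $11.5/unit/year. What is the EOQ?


Formula: EOQ = sqrt(2 * D * S / H)
Numerator: 2 * 16038 * 151 = 4843476
2DS/H = 4843476 / 11.5 = 421171.8
EOQ = sqrt(421171.8) = 649.0 units

649.0 units


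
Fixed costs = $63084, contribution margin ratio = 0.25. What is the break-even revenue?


Formula: BER = Fixed Costs / Contribution Margin Ratio
BER = $63084 / 0.25
BER = $252336.00 (to the nearest cent)

$252336.00


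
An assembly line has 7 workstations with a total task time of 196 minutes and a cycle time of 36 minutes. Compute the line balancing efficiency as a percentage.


Formula: Efficiency = Sum of Task Times / (N_stations * CT) * 100
Total station capacity = 7 stations * 36 min = 252 min
Efficiency = 196 / 252 * 100 = 77.8%

77.8%


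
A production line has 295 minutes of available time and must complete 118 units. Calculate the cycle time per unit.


Formula: CT = Available Time / Number of Units
CT = 295 min / 118 units
CT = 2.5 min/unit

2.5 min/unit


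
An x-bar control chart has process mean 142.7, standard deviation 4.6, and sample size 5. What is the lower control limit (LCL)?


LCL = 142.7 - 3 * 4.6 / sqrt(5)

136.53


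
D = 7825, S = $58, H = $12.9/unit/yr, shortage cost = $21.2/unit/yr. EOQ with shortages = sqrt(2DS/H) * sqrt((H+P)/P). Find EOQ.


Formula: EOQ* = sqrt(2DS/H) * sqrt((H+P)/P)
Base EOQ = sqrt(2*7825*58/12.9) = 265.26 units
Correction = sqrt((12.9+21.2)/21.2) = 1.26826
EOQ* = 265.26 * 1.26826 = 336.4 units

336.4 units


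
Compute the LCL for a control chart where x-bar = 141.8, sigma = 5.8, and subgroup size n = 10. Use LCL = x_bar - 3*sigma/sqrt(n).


LCL = 141.8 - 3 * 5.8 / sqrt(10)

136.3


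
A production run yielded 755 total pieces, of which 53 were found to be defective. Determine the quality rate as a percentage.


Formula: Quality Rate = Good Pieces / Total Pieces * 100
Good pieces = 755 - 53 = 702
QR = 702 / 755 * 100 = 93.0%

93.0%


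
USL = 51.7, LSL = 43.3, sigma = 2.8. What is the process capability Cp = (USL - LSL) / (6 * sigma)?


Cp = (51.7 - 43.3) / (6 * 2.8)

0.5


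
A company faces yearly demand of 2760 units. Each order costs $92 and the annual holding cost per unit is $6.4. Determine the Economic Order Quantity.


Formula: EOQ = sqrt(2 * D * S / H)
Numerator: 2 * 2760 * 92 = 507840
2DS/H = 507840 / 6.4 = 79350.0
EOQ = sqrt(79350.0) = 281.7 units

281.7 units


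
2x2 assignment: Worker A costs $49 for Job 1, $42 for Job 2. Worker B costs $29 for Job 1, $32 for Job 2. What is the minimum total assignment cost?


Option 1: A->1 + B->2 = $49 + $32 = $81
Option 2: A->2 + B->1 = $42 + $29 = $71
Min cost = min($81, $71) = $71

$71


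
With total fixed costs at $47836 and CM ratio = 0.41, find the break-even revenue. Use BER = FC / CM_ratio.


Formula: BER = Fixed Costs / Contribution Margin Ratio
BER = $47836 / 0.41
BER = $116673.17 (to the nearest cent)

$116673.17


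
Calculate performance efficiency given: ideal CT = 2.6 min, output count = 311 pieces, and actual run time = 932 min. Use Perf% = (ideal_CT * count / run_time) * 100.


Formula: Performance = (Ideal CT * Total Count) / Run Time * 100
Ideal output time = 2.6 * 311 = 808.6 min
Performance = 808.6 / 932 * 100 = 86.8%

86.8%


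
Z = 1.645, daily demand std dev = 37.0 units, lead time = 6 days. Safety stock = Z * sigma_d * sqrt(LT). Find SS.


Formula: SS = z * sigma_d * sqrt(LT)
sqrt(LT) = sqrt(6) = 2.4495
SS = 1.645 * 37.0 * 2.4495
SS = 149.1 units

149.1 units


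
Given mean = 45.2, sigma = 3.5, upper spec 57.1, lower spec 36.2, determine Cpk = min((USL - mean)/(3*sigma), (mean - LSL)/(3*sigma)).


Cpu = (57.1 - 45.2) / (3 * 3.5) = 1.13
Cpl = (45.2 - 36.2) / (3 * 3.5) = 0.86
Cpk = min(1.13, 0.86) = 0.86

0.86


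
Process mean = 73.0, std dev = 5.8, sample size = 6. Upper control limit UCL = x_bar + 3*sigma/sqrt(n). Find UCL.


UCL = 73.0 + 3 * 5.8 / sqrt(6)

80.1


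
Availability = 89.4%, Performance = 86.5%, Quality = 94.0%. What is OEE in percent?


Formula: OEE = Availability * Performance * Quality / 10000
A * P = 89.4% * 86.5% / 100 = 77.33%
OEE = 77.33% * 94.0% / 100 = 72.7%

72.7%


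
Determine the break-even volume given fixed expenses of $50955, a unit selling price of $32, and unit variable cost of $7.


Formula: BEQ = Fixed Costs / (Price - Variable Cost)
Contribution margin = $32 - $7 = $25/unit
BEQ = ceil($50955 / $25/unit) = ceil(2038.2) = 2039 units

2039 units


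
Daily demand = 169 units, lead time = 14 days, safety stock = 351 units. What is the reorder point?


Formula: ROP = (Daily Demand * Lead Time) + Safety Stock
Demand during lead time = 169 * 14 = 2366 units
ROP = 2366 + 351 = 2717 units

2717 units


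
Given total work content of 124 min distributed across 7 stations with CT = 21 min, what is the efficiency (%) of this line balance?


Formula: Efficiency = Sum of Task Times / (N_stations * CT) * 100
Total station capacity = 7 stations * 21 min = 147 min
Efficiency = 124 / 147 * 100 = 84.4%

84.4%


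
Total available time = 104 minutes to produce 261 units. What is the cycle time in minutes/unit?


Formula: CT = Available Time / Number of Units
CT = 104 min / 261 units
CT = 0.4 min/unit

0.4 min/unit


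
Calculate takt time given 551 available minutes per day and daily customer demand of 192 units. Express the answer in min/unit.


Formula: Takt Time = Available Production Time / Customer Demand
Takt = 551 min/day / 192 units/day
Takt = 2.87 min/unit

2.87 min/unit


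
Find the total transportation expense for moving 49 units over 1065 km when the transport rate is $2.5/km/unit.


TC = dist * cost * units = 1065 * 2.5 * 49 = $130462.50

$130462.50


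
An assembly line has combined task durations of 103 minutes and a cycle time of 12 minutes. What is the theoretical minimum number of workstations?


Formula: N_min = ceil(Sum of Task Times / Cycle Time)
N_min = ceil(103 min / 12 min) = ceil(8.5833)
N_min = 9 stations

9


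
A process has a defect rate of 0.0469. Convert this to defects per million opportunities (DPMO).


DPMO = defect_rate * 1000000 = 0.0469 * 1000000

46900


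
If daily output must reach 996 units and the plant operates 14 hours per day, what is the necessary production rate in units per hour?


Formula: Production Rate = Daily Demand / Available Hours
Rate = 996 units/day / 14 hours/day
Rate = 71.1 units/hour

71.1 units/hour


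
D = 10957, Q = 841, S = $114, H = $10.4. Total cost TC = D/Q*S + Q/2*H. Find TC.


TC = 10957/841 * 114 + 841/2 * 10.4

$5858.45


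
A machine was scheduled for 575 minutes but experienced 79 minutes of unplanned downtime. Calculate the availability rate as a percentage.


Formula: Availability = (Planned Time - Downtime) / Planned Time * 100
Uptime = 575 - 79 = 496 min
Availability = 496 / 575 * 100 = 86.3%

86.3%


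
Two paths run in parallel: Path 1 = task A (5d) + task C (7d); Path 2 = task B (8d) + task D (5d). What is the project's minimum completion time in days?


Path 1 = 5 + 7 = 12 days
Path 2 = 8 + 5 = 13 days
Duration = max(12, 13) = 13 days

13 days


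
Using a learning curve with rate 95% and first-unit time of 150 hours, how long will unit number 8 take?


Formula: T_n = T_1 * (learning_rate)^(log2(n)) where learning_rate = rate/100
Doublings = log2(8) = 3
T_n = 150 * 0.95^3
T_n = 150 * 0.8574 = 128.6 hours

128.6 hours


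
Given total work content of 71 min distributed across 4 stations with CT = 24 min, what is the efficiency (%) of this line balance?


Formula: Efficiency = Sum of Task Times / (N_stations * CT) * 100
Total station capacity = 4 stations * 24 min = 96 min
Efficiency = 71 / 96 * 100 = 74.0%

74.0%


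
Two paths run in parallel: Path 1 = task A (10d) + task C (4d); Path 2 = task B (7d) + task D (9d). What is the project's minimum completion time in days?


Path 1 = 10 + 4 = 14 days
Path 2 = 7 + 9 = 16 days
Duration = max(14, 16) = 16 days

16 days


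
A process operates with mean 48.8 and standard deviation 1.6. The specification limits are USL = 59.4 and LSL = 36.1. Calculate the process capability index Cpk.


Cpu = (59.4 - 48.8) / (3 * 1.6) = 2.21
Cpl = (48.8 - 36.1) / (3 * 1.6) = 2.65
Cpk = min(2.21, 2.65) = 2.21

2.21


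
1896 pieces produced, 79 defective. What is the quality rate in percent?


Formula: Quality Rate = Good Pieces / Total Pieces * 100
Good pieces = 1896 - 79 = 1817
QR = 1817 / 1896 * 100 = 95.8%

95.8%


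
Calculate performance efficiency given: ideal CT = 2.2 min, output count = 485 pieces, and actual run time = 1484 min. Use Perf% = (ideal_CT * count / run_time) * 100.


Formula: Performance = (Ideal CT * Total Count) / Run Time * 100
Ideal output time = 2.2 * 485 = 1067.0 min
Performance = 1067.0 / 1484 * 100 = 71.9%

71.9%
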